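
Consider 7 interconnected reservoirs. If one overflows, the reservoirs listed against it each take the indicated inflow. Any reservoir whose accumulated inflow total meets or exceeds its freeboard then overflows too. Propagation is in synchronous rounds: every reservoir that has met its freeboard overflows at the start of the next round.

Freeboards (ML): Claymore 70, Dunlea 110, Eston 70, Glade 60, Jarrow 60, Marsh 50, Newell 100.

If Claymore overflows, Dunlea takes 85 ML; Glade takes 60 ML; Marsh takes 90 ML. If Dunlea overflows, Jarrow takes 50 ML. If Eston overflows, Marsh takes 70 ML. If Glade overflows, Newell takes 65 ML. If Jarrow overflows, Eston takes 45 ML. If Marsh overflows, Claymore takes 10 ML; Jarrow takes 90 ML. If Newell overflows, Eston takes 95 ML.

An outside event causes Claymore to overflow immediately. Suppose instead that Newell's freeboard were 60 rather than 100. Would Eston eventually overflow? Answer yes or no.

yes

With Newell's freeboard at 60:
Round 1 — Claymore overflows (initial).
  Dunlea: +85 → 85 < 110
  Glade: +60 → 60 ≥ 60
  Marsh: +90 → 90 ≥ 50
Round 2 — Glade, Marsh overflow.
  Jarrow: +90 → 90 ≥ 60
  Newell: +65 → 65 ≥ 60
Round 3 — Jarrow, Newell overflow.
  Eston: +45+95 → 140 ≥ 70
Round 4 — Eston overflows.
No further overflows.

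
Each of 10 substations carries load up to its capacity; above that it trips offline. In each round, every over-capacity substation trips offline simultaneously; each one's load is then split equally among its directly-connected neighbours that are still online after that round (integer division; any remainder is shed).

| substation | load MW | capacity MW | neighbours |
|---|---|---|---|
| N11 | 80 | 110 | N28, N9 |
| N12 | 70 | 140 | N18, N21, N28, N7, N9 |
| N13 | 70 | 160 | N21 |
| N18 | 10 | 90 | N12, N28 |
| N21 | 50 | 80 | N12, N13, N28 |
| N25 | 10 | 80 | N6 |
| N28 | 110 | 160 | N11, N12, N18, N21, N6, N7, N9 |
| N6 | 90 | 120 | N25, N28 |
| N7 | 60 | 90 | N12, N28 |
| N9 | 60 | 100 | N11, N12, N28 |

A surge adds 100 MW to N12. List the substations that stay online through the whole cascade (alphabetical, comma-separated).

N13

Round 1 — N12 at 170 > 140. N12 trips offline.
  N12 sheds 170 MW to N18, N21, N28, N7, N9: 34 each.
    N18: 10+34 = 44 ≤ 90
    N21: 50+34 = 84 > 80
    N28: 110+34 = 144 ≤ 160
    N7: 60+34 = 94 > 90
    N9: 60+34 = 94 ≤ 100
Round 2 — N21, N7 trip offline.
  N21 sheds 84 MW to N13, N28: 42 each.
    N13: 70+42 = 112 ≤ 160
    N28: 144+42 = 186 > 160
  N7 sheds 94 MW to N28: 94 each.
    N28: 186+94 = 280 > 160
Round 3 — N28 trips offline.
  N28 sheds 280 MW to N11, N18, N6, N9: 70 each.
    N11: 80+70 = 150 > 110
    N18: 44+70 = 114 > 90
    N6: 90+70 = 160 > 120
    N9: 94+70 = 164 > 100
Round 4 — N11, N18, N6, N9 trip offline.
  N11 sheds 150 MW: no online neighbours, lost.
  N18 sheds 114 MW: no online neighbours, lost.
  N6 sheds 160 MW to N25: 160 each.
    N25: 10+160 = 170 > 80
  N9 sheds 164 MW: no online neighbours, lost.
Round 5 — N25 trips offline.
  N25 sheds 170 MW: no online neighbours, lost.
No further trips.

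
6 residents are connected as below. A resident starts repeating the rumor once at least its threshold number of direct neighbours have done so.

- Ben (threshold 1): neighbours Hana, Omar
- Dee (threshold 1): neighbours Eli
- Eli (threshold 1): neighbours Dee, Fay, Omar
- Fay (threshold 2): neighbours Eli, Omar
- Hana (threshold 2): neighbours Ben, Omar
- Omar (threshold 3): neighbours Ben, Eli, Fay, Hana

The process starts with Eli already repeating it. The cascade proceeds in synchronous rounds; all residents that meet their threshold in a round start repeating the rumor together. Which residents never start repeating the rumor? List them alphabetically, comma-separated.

Round 1 — Eli starts repeating the rumor (initial).
Round 2 — checking thresholds:
  Dee: 1 of 1 neighbours ≥ 1, starts repeating the rumor.
  Fay: 1 of 2 neighbours < 2, not yet.
  Omar: 1 of 4 neighbours < 3, not yet.
Round 3 — no new spreads; cascade stops.

Ben, Fay, Hana, Omar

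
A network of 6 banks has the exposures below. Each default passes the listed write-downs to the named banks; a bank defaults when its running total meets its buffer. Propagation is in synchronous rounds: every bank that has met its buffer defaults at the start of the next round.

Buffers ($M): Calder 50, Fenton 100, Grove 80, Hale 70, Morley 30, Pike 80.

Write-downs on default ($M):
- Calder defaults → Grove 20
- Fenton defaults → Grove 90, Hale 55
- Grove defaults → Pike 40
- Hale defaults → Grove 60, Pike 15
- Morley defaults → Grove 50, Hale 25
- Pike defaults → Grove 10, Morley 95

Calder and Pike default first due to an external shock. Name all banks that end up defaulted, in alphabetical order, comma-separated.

Round 1 — Calder, Pike default (initial).
  Grove: +20+10 → 30 < 80
  Morley: +95 → 95 ≥ 30
Round 2 — Morley defaults.
  Grove: +50 → 80 ≥ 80
  Hale: +25 → 25 < 70
Round 3 — Grove defaults.
No further defaults.

Calder, Grove, Morley, Pike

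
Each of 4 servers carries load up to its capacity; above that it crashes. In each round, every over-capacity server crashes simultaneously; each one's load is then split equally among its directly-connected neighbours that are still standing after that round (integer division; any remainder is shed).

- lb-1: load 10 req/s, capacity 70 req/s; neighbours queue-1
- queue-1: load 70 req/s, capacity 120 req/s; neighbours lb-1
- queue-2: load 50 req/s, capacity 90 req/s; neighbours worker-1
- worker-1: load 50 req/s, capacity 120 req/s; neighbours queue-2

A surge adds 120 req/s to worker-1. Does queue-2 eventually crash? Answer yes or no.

yes

Round 1 — worker-1 at 170 > 120. worker-1 crashes.
  worker-1 sheds 170 req/s to queue-2: 170 each.
    queue-2: 50+170 = 220 > 90
Round 2 — queue-2 crashes.
  queue-2 sheds 220 req/s: no online neighbours, lost.
No further crashes.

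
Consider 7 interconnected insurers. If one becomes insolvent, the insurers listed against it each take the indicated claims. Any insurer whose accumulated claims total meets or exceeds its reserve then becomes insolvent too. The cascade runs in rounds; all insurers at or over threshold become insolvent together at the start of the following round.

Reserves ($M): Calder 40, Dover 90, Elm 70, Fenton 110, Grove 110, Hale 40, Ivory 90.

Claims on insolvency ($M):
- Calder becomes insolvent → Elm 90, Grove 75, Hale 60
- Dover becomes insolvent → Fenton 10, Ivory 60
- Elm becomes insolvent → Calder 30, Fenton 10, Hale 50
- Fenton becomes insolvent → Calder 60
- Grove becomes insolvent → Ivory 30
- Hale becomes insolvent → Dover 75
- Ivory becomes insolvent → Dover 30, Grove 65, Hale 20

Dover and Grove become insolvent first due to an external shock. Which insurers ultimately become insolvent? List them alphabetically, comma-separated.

Round 1 — Dover, Grove become insolvent (initial).
  Fenton: +10 → 10 < 110
  Ivory: +60+30 → 90 ≥ 90
Round 2 — Ivory becomes insolvent.
  Hale: +20 → 20 < 40
No further insolvencies.

Dover, Grove, Ivory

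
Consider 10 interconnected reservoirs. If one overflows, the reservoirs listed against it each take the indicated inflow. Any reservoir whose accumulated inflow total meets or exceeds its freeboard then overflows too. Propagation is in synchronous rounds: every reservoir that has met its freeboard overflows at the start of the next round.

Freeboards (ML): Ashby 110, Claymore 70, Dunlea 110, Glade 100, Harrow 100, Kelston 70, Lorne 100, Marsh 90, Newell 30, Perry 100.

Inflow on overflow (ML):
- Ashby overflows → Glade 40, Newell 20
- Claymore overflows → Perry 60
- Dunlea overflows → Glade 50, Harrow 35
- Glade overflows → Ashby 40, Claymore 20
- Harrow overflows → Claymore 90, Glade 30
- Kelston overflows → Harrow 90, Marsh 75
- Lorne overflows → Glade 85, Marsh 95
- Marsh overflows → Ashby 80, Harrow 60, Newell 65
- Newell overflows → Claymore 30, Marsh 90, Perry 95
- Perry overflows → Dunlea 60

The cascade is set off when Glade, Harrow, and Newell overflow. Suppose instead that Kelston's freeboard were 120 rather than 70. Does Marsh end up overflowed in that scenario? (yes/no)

With Kelston's freeboard at 120:
Round 1 — Glade, Harrow, Newell overflow (initial).
  Ashby: +40 → 40 < 110
  Claymore: +20+90+30 → 140 ≥ 70
  Marsh: +90 → 90 ≥ 90
  Perry: +95 → 95 < 100
Round 2 — Claymore, Marsh overflow.
  Ashby: +80 → 120 ≥ 110
  Perry: +60 → 155 ≥ 100
Round 3 — Ashby, Perry overflow.
  Dunlea: +60 → 60 < 110
No further overflows.

yes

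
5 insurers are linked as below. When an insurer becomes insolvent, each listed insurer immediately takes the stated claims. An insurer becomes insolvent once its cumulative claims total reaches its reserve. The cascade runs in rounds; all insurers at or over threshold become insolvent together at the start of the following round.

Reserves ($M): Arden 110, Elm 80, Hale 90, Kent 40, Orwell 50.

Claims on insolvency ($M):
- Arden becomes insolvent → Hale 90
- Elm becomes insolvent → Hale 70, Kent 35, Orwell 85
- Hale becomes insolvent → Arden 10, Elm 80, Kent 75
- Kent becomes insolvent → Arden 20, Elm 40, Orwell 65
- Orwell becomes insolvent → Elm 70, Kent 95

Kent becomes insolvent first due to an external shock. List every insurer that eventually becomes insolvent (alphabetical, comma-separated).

Round 1 — Kent becomes insolvent (initial).
  Arden: +20 → 20 < 110
  Elm: +40 → 40 < 80
  Orwell: +65 → 65 ≥ 50
Round 2 — Orwell becomes insolvent.
  Elm: +70 → 110 ≥ 80
Round 3 — Elm becomes insolvent.
  Hale: +70 → 70 < 90
No further insolvencies.

Elm, Kent, Orwell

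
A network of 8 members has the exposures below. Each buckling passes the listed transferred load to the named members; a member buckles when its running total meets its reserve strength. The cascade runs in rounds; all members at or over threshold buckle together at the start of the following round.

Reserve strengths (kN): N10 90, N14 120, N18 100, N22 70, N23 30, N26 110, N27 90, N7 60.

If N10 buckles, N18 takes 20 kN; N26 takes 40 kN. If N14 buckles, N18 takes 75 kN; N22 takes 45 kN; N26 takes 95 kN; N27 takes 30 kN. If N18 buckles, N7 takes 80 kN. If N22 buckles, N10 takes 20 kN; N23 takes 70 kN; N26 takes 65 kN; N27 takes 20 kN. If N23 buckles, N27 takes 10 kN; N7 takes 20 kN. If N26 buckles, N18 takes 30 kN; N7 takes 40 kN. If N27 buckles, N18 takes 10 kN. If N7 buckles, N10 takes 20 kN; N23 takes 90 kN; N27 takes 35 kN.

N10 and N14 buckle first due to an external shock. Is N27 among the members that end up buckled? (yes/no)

Round 1 — N10, N14 buckle (initial).
  N18: +20+75 → 95 < 100
  N22: +45 → 45 < 70
  N26: +40+95 → 135 ≥ 110
  N27: +30 → 30 < 90
Round 2 — N26 buckles.
  N18: +30 → 125 ≥ 100
  N7: +40 → 40 < 60
Round 3 — N18 buckles.
  N7: +80 → 120 ≥ 60
Round 4 — N7 buckles.
  N23: +90 → 90 ≥ 30
  N27: +35 → 65 < 90
Round 5 — N23 buckles.
  N27: +10 → 75 < 90
No further bucklings.

no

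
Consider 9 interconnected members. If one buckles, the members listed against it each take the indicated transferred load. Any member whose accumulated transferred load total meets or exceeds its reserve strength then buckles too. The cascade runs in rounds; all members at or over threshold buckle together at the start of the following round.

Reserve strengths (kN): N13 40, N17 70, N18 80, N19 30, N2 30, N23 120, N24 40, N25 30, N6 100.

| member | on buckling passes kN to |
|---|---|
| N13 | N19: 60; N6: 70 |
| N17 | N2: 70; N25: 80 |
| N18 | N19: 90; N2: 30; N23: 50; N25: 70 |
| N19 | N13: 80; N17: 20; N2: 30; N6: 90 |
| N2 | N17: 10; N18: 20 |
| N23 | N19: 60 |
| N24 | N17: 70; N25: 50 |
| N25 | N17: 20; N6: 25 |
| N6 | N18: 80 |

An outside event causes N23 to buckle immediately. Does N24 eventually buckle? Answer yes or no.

Round 1 — N23 buckles (initial).
  N19: +60 → 60 ≥ 30
Round 2 — N19 buckles.
  N13: +80 → 80 ≥ 40
  N17: +20 → 20 < 70
  N2: +30 → 30 ≥ 30
  N6: +90 → 90 < 100
Round 3 — N13, N2 buckle.
  N17: +10 → 30 < 70
  N18: +20 → 20 < 80
  N6: +70 → 160 ≥ 100
Round 4 — N6 buckles.
  N18: +80 → 100 ≥ 80
Round 5 — N18 buckles.
  N25: +70 → 70 ≥ 30
Round 6 — N25 buckles.
  N17: +20 → 50 < 70
No further bucklings.

no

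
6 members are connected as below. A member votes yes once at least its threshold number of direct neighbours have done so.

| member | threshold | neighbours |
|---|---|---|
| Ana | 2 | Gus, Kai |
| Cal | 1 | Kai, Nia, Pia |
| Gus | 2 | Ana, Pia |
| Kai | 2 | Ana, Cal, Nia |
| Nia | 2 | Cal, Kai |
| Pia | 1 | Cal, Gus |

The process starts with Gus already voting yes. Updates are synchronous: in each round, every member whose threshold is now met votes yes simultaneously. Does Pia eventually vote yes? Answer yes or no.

yes

Round 1 — Gus votes yes (initial).
Round 2 — checking thresholds:
  Ana: 1 of 2 neighbours < 2, below threshold.
  Pia: 1 of 2 neighbours ≥ 1, votes yes.
Round 3 — checking thresholds:
  Ana: 1 of 2 neighbours < 2, below threshold.
  Cal: 1 of 3 neighbours ≥ 1, votes yes.
Round 4 — no new yes votes; cascade stops.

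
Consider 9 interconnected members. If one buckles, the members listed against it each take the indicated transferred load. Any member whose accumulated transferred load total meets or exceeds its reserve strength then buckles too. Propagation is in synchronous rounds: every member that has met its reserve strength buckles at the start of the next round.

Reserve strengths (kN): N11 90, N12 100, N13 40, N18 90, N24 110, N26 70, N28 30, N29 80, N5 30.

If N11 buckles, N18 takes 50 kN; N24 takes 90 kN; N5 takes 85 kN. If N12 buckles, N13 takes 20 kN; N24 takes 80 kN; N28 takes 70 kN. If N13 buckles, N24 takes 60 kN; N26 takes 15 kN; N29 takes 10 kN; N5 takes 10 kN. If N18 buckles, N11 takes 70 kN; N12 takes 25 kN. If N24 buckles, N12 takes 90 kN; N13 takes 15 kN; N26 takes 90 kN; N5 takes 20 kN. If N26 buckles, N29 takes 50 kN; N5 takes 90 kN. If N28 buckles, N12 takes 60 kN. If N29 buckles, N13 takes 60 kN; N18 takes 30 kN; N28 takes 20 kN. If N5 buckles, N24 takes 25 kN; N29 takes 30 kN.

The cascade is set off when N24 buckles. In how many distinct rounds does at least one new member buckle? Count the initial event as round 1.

Round 1 — N24 buckles (initial).
  N12: +90 → 90 < 100
  N13: +15 → 15 < 40
  N26: +90 → 90 ≥ 70
  N5: +20 → 20 < 30
Round 2 — N26 buckles.
  N29: +50 → 50 < 80
  N5: +90 → 110 ≥ 30
Round 3 — N5 buckles.
  N29: +30 → 80 ≥ 80
Round 4 — N29 buckles.
  N13: +60 → 75 ≥ 40
  N18: +30 → 30 < 90
  N28: +20 → 20 < 30
Round 5 — N13 buckles.
No further bucklings.

5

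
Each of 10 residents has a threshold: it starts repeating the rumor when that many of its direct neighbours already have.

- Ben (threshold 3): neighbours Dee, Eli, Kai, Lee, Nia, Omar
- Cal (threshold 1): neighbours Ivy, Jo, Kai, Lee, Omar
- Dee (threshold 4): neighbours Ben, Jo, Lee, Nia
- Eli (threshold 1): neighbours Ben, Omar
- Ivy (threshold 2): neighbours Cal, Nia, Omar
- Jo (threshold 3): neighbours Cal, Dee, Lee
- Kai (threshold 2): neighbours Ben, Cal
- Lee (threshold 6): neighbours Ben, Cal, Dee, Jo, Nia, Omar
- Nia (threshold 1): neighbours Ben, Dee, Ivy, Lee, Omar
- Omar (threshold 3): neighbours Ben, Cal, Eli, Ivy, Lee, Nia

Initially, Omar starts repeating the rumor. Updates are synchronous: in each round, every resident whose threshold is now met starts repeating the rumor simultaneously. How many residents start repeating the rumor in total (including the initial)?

Round 1 — Omar starts repeating the rumor (initial).
Round 2 — checking thresholds:
  Ben: 1 of 6 neighbours < 3, holds.
  Cal: 1 of 5 neighbours ≥ 1, starts repeating the rumor.
  Eli: 1 of 2 neighbours ≥ 1, starts repeating the rumor.
  Ivy: 1 of 3 neighbours < 2, holds.
  Lee: 1 of 6 neighbours < 6, holds.
  Nia: 1 of 5 neighbours ≥ 1, starts repeating the rumor.
Round 3 — checking thresholds:
  Ben: 3 of 6 neighbours ≥ 3, starts repeating the rumor.
  Dee: 1 of 4 neighbours < 4, holds.
  Ivy: 3 of 3 neighbours ≥ 2, starts repeating the rumor.
  Jo: 1 of 3 neighbours < 3, holds.
  Kai: 1 of 2 neighbours < 2, holds.
  Lee: 3 of 6 neighbours < 6, holds.
Round 4 — checking thresholds:
  Dee: 2 of 4 neighbours < 4, holds.
  Jo: 1 of 3 neighbours < 3, holds.
  Kai: 2 of 2 neighbours ≥ 2, starts repeating the rumor.
  Lee: 4 of 6 neighbours < 6, holds.
Round 5 — no new spreads; cascade stops.

7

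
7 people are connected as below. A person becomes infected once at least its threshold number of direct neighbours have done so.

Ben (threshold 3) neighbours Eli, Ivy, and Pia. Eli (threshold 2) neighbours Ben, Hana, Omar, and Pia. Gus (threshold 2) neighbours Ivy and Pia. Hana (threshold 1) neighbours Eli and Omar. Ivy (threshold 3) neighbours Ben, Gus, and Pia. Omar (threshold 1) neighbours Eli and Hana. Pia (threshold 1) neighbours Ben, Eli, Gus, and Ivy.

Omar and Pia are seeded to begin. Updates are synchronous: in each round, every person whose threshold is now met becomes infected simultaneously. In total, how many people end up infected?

4

Round 1 — Omar, Pia become infected (initial).
Round 2 — checking thresholds:
  Ben: 1 of 3 neighbours < 3, below threshold.
  Eli: 2 of 4 neighbours ≥ 2, becomes infected.
  Gus: 1 of 2 neighbours < 2, below threshold.
  Hana: 1 of 2 neighbours ≥ 1, becomes infected.
  Ivy: 1 of 3 neighbours < 3, below threshold.
Round 3 — no new infections; cascade stops.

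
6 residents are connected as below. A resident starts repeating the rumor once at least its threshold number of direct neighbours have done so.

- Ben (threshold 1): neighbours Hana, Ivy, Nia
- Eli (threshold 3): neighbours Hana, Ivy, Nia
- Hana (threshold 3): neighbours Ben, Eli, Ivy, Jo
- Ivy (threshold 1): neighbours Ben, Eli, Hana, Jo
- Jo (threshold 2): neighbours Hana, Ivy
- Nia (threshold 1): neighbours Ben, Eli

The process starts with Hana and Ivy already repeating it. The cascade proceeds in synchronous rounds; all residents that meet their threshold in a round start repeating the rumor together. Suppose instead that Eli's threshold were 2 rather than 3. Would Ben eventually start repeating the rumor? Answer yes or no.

yes

With Eli's threshold at 2:
Round 1 — Hana, Ivy start repeating the rumor (initial).
Round 2 — checking thresholds:
  Ben: 2 of 3 neighbours ≥ 1, starts repeating the rumor.
  Eli: 2 of 3 neighbours ≥ 2, starts repeating the rumor.
  Jo: 2 of 2 neighbours ≥ 2, starts repeating the rumor.
Round 3 — checking thresholds:
  Nia: 2 of 2 neighbours ≥ 1, starts repeating the rumor.
Round 4 — no new spreads; cascade stops.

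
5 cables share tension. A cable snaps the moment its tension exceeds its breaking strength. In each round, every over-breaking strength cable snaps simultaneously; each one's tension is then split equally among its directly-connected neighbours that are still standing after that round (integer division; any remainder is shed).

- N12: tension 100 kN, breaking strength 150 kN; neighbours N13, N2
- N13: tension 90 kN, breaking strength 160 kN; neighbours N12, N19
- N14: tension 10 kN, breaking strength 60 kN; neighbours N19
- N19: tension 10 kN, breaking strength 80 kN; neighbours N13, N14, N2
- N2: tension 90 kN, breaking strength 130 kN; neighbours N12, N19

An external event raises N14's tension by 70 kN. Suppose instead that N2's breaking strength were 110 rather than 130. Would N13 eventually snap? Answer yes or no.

With N2's breaking strength at 110:
Round 1 — N14 at 80 > 60. N14 snaps.
  N14 sheds 80 kN to N19: 80 each.
    N19: 10+80 = 90 > 80
Round 2 — N19 snaps.
  N19 sheds 90 kN to N13, N2: 45 each.
    N13: 90+45 = 135 ≤ 160
    N2: 90+45 = 135 > 110
Round 3 — N2 snaps.
  N2 sheds 135 kN to N12: 135 each.
    N12: 100+135 = 235 > 150
Round 4 — N12 snaps.
  N12 sheds 235 kN to N13: 235 each.
    N13: 135+235 = 370 > 160
Round 5 — N13 snaps.
  N13 sheds 370 kN: no online neighbours, lost.
No further breaks.

yes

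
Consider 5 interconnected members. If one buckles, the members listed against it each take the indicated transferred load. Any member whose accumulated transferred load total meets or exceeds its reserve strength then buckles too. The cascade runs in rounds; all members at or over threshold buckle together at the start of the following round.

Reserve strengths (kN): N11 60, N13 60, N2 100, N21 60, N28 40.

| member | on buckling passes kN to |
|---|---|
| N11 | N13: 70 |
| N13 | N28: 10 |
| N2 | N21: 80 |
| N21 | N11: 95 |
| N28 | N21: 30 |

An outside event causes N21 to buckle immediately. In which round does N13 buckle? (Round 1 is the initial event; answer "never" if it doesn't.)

3

Round 1 — N21 buckles (initial).
  N11: +95 → 95 ≥ 60
Round 2 — N11 buckles.
  N13: +70 → 70 ≥ 60
Round 3 — N13 buckles.
  N28: +10 → 10 < 40
No further bucklings.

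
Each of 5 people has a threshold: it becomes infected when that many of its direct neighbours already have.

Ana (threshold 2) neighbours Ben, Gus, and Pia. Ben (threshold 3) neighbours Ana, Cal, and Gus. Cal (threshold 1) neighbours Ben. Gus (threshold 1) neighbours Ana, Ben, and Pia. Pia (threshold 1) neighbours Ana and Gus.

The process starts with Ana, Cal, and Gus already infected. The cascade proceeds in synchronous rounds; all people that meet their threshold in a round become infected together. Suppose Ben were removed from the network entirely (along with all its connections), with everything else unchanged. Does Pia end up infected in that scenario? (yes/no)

yes

With Ben removed:
Round 1 — Ana, Cal, Gus become infected (initial).
Round 2 — checking thresholds:
  Pia: 2 of 2 neighbours ≥ 1, becomes infected.
Round 3 — no new infections; cascade stops.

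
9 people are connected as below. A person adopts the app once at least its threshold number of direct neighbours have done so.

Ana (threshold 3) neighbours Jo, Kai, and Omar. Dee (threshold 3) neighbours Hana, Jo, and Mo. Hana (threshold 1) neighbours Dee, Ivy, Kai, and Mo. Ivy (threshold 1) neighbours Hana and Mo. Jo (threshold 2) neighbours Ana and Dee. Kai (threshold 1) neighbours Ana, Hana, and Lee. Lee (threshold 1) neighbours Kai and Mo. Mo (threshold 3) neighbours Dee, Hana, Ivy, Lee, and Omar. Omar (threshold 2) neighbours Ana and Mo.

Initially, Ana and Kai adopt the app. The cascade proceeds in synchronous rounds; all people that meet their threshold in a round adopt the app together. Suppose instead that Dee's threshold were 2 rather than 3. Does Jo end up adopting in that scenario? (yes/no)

With Dee's threshold at 2:
Round 1 — Ana, Kai adopt the app (initial).
Round 2 — checking thresholds:
  Hana: 1 of 4 neighbours ≥ 1, adopts the app.
  Jo: 1 of 2 neighbours < 2, below threshold.
  Lee: 1 of 2 neighbours ≥ 1, adopts the app.
  Omar: 1 of 2 neighbours < 2, below threshold.
Round 3 — checking thresholds:
  Dee: 1 of 3 neighbours < 2, below threshold.
  Ivy: 1 of 2 neighbours ≥ 1, adopts the app.
  Jo: 1 of 2 neighbours < 2, below threshold.
  Mo: 2 of 5 neighbours < 3, below threshold.
  Omar: 1 of 2 neighbours < 2, below threshold.
Round 4 — checking thresholds:
  Dee: 1 of 3 neighbours < 2, below threshold.
  Jo: 1 of 2 neighbours < 2, below threshold.
  Mo: 3 of 5 neighbours ≥ 3, adopts the app.
  Omar: 1 of 2 neighbours < 2, below threshold.
Round 5 — checking thresholds:
  Dee: 2 of 3 neighbours ≥ 2, adopts the app.
  Jo: 1 of 2 neighbours < 2, below threshold.
  Omar: 2 of 2 neighbours ≥ 2, adopts the app.
Round 6 — checking thresholds:
  Jo: 2 of 2 neighbours ≥ 2, adopts the app.
Round 7 — no new adoptions; cascade stops.

yes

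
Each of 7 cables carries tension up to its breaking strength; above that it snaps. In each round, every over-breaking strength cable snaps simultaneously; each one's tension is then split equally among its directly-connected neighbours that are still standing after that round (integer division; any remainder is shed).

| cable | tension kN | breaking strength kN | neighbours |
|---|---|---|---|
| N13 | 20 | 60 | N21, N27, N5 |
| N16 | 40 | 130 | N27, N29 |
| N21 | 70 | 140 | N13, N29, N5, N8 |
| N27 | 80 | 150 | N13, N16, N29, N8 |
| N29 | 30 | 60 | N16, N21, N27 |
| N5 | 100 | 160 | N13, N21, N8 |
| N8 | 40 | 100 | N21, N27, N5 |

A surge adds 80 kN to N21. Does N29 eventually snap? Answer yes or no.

yes

Round 1 — N21 at 150 > 140. N21 snaps.
  N21 sheds 150 kN to N13, N29, N5, N8: 37 each (2 lost).
    N13: 20+37 = 57 ≤ 60
    N29: 30+37 = 67 > 60
    N5: 100+37 = 137 ≤ 160
    N8: 40+37 = 77 ≤ 100
Round 2 — N29 snaps.
  N29 sheds 67 kN to N16, N27: 33 each (1 lost).
    N16: 40+33 = 73 ≤ 130
    N27: 80+33 = 113 ≤ 150
No further breaks.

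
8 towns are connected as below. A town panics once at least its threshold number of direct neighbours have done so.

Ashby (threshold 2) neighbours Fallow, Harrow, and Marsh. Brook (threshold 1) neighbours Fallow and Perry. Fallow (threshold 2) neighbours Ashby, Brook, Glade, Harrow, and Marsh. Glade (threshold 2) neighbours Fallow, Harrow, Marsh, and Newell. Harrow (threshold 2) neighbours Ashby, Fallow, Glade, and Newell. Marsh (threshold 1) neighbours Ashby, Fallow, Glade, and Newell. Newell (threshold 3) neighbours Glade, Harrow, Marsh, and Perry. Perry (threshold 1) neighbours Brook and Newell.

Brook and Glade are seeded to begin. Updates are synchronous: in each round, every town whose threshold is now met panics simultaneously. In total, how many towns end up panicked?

8

Round 1 — Brook, Glade panic (initial).
Round 2 — checking thresholds:
  Fallow: 2 of 5 neighbours ≥ 2, panics.
  Harrow: 1 of 4 neighbours < 2, holds.
  Marsh: 1 of 4 neighbours ≥ 1, panics.
  Newell: 1 of 4 neighbours < 3, holds.
  Perry: 1 of 2 neighbours ≥ 1, panics.
Round 3 — checking thresholds:
  Ashby: 2 of 3 neighbours ≥ 2, panics.
  Harrow: 2 of 4 neighbours ≥ 2, panics.
  Newell: 3 of 4 neighbours ≥ 3, panics.
Round 4 — no new panics; cascade stops.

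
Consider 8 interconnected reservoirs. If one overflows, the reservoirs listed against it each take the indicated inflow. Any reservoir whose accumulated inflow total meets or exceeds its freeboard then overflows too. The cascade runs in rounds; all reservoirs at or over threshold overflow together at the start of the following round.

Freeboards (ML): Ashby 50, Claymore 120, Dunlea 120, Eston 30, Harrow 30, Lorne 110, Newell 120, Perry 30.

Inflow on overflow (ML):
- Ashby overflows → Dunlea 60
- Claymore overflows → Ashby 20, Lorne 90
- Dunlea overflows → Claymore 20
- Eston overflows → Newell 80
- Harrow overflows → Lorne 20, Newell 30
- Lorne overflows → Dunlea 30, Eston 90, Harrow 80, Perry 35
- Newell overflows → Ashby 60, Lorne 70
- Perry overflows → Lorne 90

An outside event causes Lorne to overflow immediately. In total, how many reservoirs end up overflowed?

4

Round 1 — Lorne overflows (initial).
  Dunlea: +30 → 30 < 120
  Eston: +90 → 90 ≥ 30
  Harrow: +80 → 80 ≥ 30
  Perry: +35 → 35 ≥ 30
Round 2 — Eston, Harrow, Perry overflow.
  Newell: +80+30 → 110 < 120
No further overflows.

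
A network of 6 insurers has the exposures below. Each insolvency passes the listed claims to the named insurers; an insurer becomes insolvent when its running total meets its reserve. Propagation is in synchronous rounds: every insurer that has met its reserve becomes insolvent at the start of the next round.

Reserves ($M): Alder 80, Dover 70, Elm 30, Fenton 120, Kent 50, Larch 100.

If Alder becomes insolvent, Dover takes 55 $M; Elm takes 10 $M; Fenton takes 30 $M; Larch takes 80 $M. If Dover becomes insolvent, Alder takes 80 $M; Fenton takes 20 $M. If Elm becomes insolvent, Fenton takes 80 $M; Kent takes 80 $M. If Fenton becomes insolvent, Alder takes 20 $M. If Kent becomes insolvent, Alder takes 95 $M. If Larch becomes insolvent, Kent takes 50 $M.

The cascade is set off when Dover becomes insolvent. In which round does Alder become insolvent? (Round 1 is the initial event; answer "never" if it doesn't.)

Round 1 — Dover becomes insolvent (initial).
  Alder: +80 → 80 ≥ 80
  Fenton: +20 → 20 < 120
Round 2 — Alder becomes insolvent.
  Elm: +10 → 10 < 30
  Fenton: +30 → 50 < 120
  Larch: +80 → 80 < 100
No further insolvencies.

2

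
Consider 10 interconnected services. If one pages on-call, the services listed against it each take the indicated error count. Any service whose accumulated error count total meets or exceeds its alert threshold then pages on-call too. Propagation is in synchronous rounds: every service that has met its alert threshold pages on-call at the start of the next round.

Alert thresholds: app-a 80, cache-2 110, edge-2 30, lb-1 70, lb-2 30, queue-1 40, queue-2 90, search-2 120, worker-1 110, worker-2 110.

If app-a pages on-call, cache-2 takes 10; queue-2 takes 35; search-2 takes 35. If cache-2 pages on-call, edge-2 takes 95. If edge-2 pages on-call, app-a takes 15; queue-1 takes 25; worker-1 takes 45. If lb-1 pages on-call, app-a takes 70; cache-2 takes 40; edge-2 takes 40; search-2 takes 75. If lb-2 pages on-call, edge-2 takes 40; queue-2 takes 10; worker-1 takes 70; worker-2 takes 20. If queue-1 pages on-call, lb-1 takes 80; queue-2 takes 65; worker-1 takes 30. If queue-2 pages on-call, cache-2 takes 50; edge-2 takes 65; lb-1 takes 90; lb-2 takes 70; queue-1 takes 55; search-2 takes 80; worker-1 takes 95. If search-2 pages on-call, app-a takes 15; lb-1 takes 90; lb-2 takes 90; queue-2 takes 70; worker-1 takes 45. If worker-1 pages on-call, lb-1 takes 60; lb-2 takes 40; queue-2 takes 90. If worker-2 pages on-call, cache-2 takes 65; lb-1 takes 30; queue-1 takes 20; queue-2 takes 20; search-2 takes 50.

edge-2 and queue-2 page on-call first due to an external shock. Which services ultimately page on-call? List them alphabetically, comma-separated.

Round 1 — edge-2, queue-2 page on-call (initial).
  app-a: +15 → 15 < 80
  cache-2: +50 → 50 < 110
  lb-1: +90 → 90 ≥ 70
  lb-2: +70 → 70 ≥ 30
  queue-1: +25+55 → 80 ≥ 40
  search-2: +80 → 80 < 120
  worker-1: +45+95 → 140 ≥ 110
Round 2 — lb-1, lb-2, queue-1, worker-1 page on-call.
  app-a: +70 → 85 ≥ 80
  cache-2: +40 → 90 < 110
  search-2: +75 → 155 ≥ 120
  worker-2: +20 → 20 < 110
Round 3 — app-a, search-2 page on-call.
  cache-2: +10 → 100 < 110
No further pages.

app-a, edge-2, lb-1, lb-2, queue-1, queue-2, search-2, worker-1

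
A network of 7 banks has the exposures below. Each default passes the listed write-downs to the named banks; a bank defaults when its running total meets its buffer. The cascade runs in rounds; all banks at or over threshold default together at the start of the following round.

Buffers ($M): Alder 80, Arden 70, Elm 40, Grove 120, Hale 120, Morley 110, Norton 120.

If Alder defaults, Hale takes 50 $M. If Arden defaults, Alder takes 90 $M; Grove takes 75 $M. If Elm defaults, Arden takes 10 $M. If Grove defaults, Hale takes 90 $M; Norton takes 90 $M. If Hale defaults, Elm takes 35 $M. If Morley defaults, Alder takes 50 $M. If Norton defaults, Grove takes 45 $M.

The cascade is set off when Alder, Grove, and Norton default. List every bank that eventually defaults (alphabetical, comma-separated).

Round 1 — Alder, Grove, Norton default (initial).
  Hale: +50+90 → 140 ≥ 120
Round 2 — Hale defaults.
  Elm: +35 → 35 < 40
No further defaults.

Alder, Grove, Hale, Norton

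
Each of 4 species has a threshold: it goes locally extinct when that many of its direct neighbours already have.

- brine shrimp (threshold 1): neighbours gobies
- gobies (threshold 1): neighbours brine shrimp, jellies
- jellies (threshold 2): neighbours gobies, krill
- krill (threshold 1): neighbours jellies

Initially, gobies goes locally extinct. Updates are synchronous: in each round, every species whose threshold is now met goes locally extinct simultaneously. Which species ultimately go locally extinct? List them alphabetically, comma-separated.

brine shrimp, gobies

Round 1 — gobies goes locally extinct (initial).
Round 2 — checking thresholds:
  brine shrimp: 1 of 1 neighbours ≥ 1, goes locally extinct.
  jellies: 1 of 2 neighbours < 2, holds.
Round 3 — no new extinctions; cascade stops.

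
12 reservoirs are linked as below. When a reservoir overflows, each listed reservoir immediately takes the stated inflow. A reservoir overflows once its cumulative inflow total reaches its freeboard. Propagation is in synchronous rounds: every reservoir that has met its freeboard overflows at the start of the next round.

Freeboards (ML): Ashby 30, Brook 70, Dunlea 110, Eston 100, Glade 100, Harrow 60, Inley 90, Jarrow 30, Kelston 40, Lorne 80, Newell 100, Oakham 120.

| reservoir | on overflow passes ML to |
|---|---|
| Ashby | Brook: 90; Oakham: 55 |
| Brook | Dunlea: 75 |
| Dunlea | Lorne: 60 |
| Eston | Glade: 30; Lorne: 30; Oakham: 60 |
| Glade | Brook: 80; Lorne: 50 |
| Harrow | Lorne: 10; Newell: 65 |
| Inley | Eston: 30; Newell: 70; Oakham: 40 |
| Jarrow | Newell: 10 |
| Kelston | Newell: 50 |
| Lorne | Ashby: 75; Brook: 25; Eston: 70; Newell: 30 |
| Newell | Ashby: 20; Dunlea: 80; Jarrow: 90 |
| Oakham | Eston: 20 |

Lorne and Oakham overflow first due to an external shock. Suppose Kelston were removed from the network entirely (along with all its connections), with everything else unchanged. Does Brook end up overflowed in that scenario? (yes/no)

yes

With Kelston removed:
Round 1 — Lorne, Oakham overflow (initial).
  Ashby: +75 → 75 ≥ 30
  Brook: +25 → 25 < 70
  Eston: +70+20 → 90 < 100
  Newell: +30 → 30 < 100
Round 2 — Ashby overflows.
  Brook: +90 → 115 ≥ 70
Round 3 — Brook overflows.
  Dunlea: +75 → 75 < 110
No further overflows.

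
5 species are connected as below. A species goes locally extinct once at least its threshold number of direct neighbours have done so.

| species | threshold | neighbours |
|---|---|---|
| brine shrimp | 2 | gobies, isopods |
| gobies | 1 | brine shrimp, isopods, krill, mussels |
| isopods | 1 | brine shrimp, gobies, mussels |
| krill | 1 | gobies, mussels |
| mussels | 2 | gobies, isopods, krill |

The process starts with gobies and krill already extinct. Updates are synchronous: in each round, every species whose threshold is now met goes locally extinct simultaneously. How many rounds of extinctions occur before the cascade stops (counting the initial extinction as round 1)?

Round 1 — gobies, krill go locally extinct (initial).
Round 2 — checking thresholds:
  brine shrimp: 1 of 2 neighbours < 2, holds.
  isopods: 1 of 3 neighbours ≥ 1, goes locally extinct.
  mussels: 2 of 3 neighbours ≥ 2, goes locally extinct.
Round 3 — checking thresholds:
  brine shrimp: 2 of 2 neighbours ≥ 2, goes locally extinct.
Round 4 — no new extinctions; cascade stops.

3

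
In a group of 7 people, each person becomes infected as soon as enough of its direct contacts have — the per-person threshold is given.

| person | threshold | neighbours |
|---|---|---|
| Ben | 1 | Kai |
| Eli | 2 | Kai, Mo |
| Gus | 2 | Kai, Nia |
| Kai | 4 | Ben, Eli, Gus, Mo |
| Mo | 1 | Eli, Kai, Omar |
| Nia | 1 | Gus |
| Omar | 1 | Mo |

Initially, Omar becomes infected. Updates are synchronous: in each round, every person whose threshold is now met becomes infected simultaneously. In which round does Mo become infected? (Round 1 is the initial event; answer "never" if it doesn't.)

2

Round 1 — Omar becomes infected (initial).
Round 2 — checking thresholds:
  Mo: 1 of 3 neighbours ≥ 1, becomes infected.
Round 3 — no new infections; cascade stops.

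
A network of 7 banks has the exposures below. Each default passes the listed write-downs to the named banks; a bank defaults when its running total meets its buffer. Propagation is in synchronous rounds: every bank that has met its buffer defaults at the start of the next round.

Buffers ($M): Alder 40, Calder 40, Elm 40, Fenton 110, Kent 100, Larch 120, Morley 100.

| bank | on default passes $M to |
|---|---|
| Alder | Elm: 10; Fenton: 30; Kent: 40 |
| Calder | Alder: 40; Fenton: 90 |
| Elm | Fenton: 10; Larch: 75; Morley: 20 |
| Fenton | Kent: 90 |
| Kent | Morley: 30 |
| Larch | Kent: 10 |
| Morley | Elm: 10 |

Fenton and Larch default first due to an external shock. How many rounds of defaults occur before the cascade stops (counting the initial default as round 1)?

Round 1 — Fenton, Larch default (initial).
  Kent: +90+10 → 100 ≥ 100
Round 2 — Kent defaults.
  Morley: +30 → 30 < 100
No further defaults.

2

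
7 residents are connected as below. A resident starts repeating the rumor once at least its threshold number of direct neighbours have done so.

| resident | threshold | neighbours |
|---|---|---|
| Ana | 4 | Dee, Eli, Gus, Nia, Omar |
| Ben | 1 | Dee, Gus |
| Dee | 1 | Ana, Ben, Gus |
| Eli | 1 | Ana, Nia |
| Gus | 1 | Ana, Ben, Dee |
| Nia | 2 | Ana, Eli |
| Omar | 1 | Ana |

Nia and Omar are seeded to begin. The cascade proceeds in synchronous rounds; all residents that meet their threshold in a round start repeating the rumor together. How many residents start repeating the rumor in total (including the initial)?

Round 1 — Nia, Omar start repeating the rumor (initial).
Round 2 — checking thresholds:
  Ana: 2 of 5 neighbours < 4, holds.
  Eli: 1 of 2 neighbours ≥ 1, starts repeating the rumor.
Round 3 — no new spreads; cascade stops.

3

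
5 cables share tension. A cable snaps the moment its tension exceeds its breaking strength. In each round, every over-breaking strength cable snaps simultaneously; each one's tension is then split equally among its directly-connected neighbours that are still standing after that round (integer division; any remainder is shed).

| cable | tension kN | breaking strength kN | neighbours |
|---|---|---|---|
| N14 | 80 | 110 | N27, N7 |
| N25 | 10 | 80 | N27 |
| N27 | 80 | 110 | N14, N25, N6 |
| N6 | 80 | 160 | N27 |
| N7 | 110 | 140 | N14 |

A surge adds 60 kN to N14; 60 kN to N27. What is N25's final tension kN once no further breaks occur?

80

Round 1 — N14 at 140 > 110; N27 at 140 > 110. N14, N27 snap.
  N14 sheds 140 kN to N7: 140 each.
    N7: 110+140 = 250 > 140
  N27 sheds 140 kN to N25, N6: 70 each.
    N25: 10+70 = 80 ≤ 80
    N6: 80+70 = 150 ≤ 160
Round 2 — N7 snaps.
  N7 sheds 250 kN: no online neighbours, lost.
No further breaks.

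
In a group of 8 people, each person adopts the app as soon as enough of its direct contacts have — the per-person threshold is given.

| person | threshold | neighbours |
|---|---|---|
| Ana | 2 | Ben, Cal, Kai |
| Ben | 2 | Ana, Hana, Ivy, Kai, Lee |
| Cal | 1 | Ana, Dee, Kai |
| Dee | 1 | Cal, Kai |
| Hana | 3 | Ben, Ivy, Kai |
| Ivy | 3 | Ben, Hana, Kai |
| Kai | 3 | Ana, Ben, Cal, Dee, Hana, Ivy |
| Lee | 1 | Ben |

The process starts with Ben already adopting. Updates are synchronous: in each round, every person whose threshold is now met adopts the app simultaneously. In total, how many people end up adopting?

Round 1 — Ben adopts the app (initial).
Round 2 — checking thresholds:
  Ana: 1 of 3 neighbours < 2, holds.
  Hana: 1 of 3 neighbours < 3, holds.
  Ivy: 1 of 3 neighbours < 3, holds.
  Kai: 1 of 6 neighbours < 3, holds.
  Lee: 1 of 1 neighbours ≥ 1, adopts the app.
Round 3 — no new adoptions; cascade stops.

2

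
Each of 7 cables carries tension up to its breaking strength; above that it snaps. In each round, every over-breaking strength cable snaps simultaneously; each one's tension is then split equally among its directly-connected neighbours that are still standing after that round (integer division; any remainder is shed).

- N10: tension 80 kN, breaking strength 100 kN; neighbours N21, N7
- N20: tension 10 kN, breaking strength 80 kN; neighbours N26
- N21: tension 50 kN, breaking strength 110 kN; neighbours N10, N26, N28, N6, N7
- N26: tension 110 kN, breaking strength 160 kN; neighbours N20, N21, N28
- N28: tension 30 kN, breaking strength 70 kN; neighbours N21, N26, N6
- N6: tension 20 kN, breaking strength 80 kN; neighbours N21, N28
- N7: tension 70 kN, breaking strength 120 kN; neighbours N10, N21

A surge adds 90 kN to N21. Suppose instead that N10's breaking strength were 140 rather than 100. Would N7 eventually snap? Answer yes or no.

With N10's breaking strength at 140:
Round 1 — N21 at 140 > 110. N21 snaps.
  N21 sheds 140 kN to N10, N26, N28, N6, N7: 28 each.
    N10: 80+28 = 108 ≤ 140
    N26: 110+28 = 138 ≤ 160
    N28: 30+28 = 58 ≤ 70
    N6: 20+28 = 48 ≤ 80
    N7: 70+28 = 98 ≤ 120
No further breaks.

no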